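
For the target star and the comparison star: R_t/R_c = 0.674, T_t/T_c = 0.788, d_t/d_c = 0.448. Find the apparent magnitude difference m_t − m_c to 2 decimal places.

L_t/L_c = (0.674)²(0.788)⁴ = 0.1752.
F_t/F_c = (L_t/L_c)/(d_t/d_c)² = 0.1752/0.2007 = 0.8727.
m_t − m_c = −2.5 log₁₀(0.8727) = 0.15.

0.15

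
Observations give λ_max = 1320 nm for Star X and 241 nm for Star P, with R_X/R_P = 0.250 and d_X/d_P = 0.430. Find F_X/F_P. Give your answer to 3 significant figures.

3.76×10^-4

Wien's law: T_X/T_P = λ_P/λ_X = 241/1320 = 0.1826.
L_X/L_P = (R_X/R_P)²(T_X/T_P)⁴ = (0.250)²(0.1826)⁴ = 6.945×10^-5.
F_X/F_P = (L_X/L_P)/(d_X/d_P)² = 6.945×10^-5/(0.430)² = 3.756×10^-4.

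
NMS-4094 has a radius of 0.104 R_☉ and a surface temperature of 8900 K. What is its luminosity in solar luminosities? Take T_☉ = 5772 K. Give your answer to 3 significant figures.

L/L_☉ = (R/R_☉)² (T/T_☉)⁴ = (0.104)² × (8900/5772)⁴
       = 0.01082 × (1.542)⁴ = 0.01082 × 5.653 = 0.06114.

0.0611 solar luminosities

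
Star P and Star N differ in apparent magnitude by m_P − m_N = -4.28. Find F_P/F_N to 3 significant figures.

51.5

F_P/F_N = 10^(−(m_P − m_N)/2.5) = 10^(4.28/2.5) = 10^1.712 = 51.52.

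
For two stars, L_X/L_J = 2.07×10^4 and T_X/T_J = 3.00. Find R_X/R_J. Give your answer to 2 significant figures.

16

L ∝ R²T⁴ gives R ∝ √L / T², so
R_X/R_J = √(2.07×10^4) / (3.00)² = 143.9 / 9.000 = 15.99.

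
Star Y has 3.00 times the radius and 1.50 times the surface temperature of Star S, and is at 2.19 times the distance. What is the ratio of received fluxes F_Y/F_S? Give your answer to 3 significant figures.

L_Y/L_S = (R_Y/R_S)²(T_Y/T_S)⁴ = (3.00)² × (1.50)⁴ = 45.56.
F_Y/F_S = (L_Y/L_S)/(d_Y/d_S)² = 45.56 / (2.19)² = 9.500.

9.50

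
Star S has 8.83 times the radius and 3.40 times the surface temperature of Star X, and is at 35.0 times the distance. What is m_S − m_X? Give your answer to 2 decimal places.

-2.32

L_S/L_X = (8.83)²(3.40)⁴ = 1.042×10^4.
F_S/F_X = (L_S/L_X)/(d_S/d_X)² = 1.042×10^4/1225 = 8.506.
m_S − m_X = −2.5 log₁₀(8.506) = -2.32.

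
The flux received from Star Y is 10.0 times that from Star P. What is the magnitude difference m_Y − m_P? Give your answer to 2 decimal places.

-2.50

m_Y − m_P = −2.5 log₁₀(F_Y/F_P) = −2.5 log₁₀(10.0) = −2.5 × (1.000) = -2.500.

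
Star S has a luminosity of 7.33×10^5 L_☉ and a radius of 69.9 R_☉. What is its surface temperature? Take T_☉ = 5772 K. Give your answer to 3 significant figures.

T/T_☉ = (L/L_☉)^(1/4) / (R/R_☉)^(1/2)
T = 5772 × (7.33×10^5)^(1/4) / √(69.9) = 5772 × 29.26 / 8.361 = 2.020×10^4 K.

2.02×10^4 K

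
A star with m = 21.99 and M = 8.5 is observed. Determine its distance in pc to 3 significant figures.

m − M = 5 log₁₀(d/10 pc)
21.99 − (8.5) = 13.49 = 5 log₁₀(d/10)
d = 10 × 10^(13.49/5) = 10 × 10^2.698 = 4989 pc.

4.99×10^3 pc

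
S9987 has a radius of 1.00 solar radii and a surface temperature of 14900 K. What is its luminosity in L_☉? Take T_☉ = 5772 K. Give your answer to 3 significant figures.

L/L_☉ = (R/R_☉)² (T/T_☉)⁴ = (1.00)² × (14900/5772)⁴
       = 1.000 × (2.581)⁴ = 1.000 × 44.41 = 44.41.

44.4 L_☉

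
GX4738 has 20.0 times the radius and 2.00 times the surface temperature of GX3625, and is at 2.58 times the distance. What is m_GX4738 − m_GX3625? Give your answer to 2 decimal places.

L_GX4738/L_GX3625 = (20.0)²(2.00)⁴ = 6400.
F_GX4738/F_GX3625 = (L_GX4738/L_GX3625)/(d_GX4738/d_GX3625)² = 6400/6.656 = 961.5.
m_GX4738 − m_GX3625 = −2.5 log₁₀(961.5) = -7.46.

-7.46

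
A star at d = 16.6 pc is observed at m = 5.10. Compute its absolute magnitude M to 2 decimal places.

4.00

M = m − 5 log₁₀(d/10 pc) = 5.10 − 5 log₁₀(16.6/10)
  = 5.10 − 5 × 0.220 = 5.10 − 1.10 = 4.00.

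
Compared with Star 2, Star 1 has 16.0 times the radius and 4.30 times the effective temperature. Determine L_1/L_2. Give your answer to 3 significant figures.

From the Stefan–Boltzmann law, L ∝ R²T⁴, so
L_1/L_2 = (R_1/R_2)² (T_1/T_2)⁴ = (16.0)² × (4.30)⁴ = 256.0 × 341.9 = 8.752×10^4.

8.75×10^4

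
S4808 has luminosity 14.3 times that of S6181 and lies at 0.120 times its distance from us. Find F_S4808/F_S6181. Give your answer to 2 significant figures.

F = L/(4πd²), so F_S4808/F_S6181 = (L_S4808/L_S6181) / (d_S4808/d_S6181)²
= 14.3 / (0.120)² = 14.3 / 0.01440 = 993.1.

9.9×10^2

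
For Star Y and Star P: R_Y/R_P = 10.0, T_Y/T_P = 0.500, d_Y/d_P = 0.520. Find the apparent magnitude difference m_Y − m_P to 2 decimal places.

L_Y/L_P = (10.0)²(0.500)⁴ = 6.250.
F_Y/F_P = (L_Y/L_P)/(d_Y/d_P)² = 6.250/0.2704 = 23.11.
m_Y − m_P = −2.5 log₁₀(23.11) = -3.41.

-3.41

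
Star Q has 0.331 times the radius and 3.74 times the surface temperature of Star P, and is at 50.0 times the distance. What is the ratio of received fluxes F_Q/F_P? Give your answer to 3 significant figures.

L_Q/L_P = (R_Q/R_P)²(T_Q/T_P)⁴ = (0.331)² × (3.74)⁴ = 21.44.
F_Q/F_P = (L_Q/L_P)/(d_Q/d_P)² = 21.44 / (50.0)² = 0.008574.

0.00857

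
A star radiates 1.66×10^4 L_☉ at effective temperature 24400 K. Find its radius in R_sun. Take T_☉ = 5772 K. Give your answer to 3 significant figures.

7.21 R_sun

R/R_☉ = √(L/L_☉) / (T/T_☉)² = √(1.66×10^4) / (4.227)²
       = 128.8 / 17.87 = 7.210.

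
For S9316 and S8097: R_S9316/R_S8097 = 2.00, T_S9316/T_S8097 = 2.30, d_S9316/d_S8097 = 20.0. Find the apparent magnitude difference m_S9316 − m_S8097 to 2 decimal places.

L_S9316/L_S8097 = (2.00)²(2.30)⁴ = 111.9.
F_S9316/F_S8097 = (L_S9316/L_S8097)/(d_S9316/d_S8097)² = 111.9/400.0 = 0.2798.
m_S9316 − m_S8097 = −2.5 log₁₀(0.2798) = 1.38.

1.38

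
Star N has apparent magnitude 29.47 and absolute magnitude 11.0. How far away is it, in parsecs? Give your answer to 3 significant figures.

m − M = 5 log₁₀(d/10 pc)
29.47 − (11.0) = 18.47 = 5 log₁₀(d/10)
d = 10 × 10^(18.47/5) = 10 × 10^3.694 = 4.943×10^4 pc.

4.94×10^4 pc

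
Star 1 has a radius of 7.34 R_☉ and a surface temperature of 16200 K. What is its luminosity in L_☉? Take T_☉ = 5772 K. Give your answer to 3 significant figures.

3.34×10^3 L_☉

L/L_☉ = (R/R_☉)² (T/T_☉)⁴ = (7.34)² × (16200/5772)⁴
       = 53.88 × (2.807)⁴ = 53.88 × 62.05 = 3343.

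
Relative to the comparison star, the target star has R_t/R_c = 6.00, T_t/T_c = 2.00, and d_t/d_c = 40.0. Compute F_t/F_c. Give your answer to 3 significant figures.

0.360

L_t/L_c = (R_t/R_c)²(T_t/T_c)⁴ = (6.00)² × (2.00)⁴ = 576.0.
F_t/F_c = (L_t/L_c)/(d_t/d_c)² = 576.0 / (40.0)² = 0.3600.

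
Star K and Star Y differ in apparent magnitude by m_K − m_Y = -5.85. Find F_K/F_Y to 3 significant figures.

219

F_K/F_Y = 10^(−(m_K − m_Y)/2.5) = 10^(5.85/2.5) = 10^2.340 = 218.8.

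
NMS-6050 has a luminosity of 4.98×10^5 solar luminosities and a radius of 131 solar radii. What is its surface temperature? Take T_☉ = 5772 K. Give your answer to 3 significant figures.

T/T_☉ = (L/L_☉)^(1/4) / (R/R_☉)^(1/2)
T = 5772 × (4.98×10^5)^(1/4) / √(131) = 5772 × 26.56 / 11.45 = 1.340×10^4 K.

1.34×10^4 K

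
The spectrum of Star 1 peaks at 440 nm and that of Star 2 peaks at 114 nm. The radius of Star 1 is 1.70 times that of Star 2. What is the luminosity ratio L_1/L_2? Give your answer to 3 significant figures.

Wien's law gives T ∝ 1/λ_max, so T_1/T_2 = λ_2/λ_1 = 114/440 = 0.2591.
Then L ∝ R²T⁴ gives L_1/L_2 = (1.70)² × (0.2591)⁴ = 2.890 × 0.004506 = 0.01302.

0.0130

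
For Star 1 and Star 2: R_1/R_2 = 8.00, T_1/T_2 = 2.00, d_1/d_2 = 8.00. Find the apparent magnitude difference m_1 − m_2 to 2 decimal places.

-3.01

L_1/L_2 = (8.00)²(2.00)⁴ = 1024.
F_1/F_2 = (L_1/L_2)/(d_1/d_2)² = 1024/64.00 = 16.00.
m_1 − m_2 = −2.5 log₁₀(16.00) = -3.01.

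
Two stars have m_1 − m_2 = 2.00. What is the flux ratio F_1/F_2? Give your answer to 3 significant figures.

F_1/F_2 = 10^(−(m_1 − m_2)/2.5) = 10^(-2.00/2.5) = 10^-0.800 = 0.1585.

0.158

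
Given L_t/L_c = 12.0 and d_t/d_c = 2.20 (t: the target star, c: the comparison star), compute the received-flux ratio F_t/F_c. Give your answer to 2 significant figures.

F = L/(4πd²), so F_t/F_c = (L_t/L_c) / (d_t/d_c)²
= 12.0 / (2.20)² = 12.0 / 4.840 = 2.479.

2.5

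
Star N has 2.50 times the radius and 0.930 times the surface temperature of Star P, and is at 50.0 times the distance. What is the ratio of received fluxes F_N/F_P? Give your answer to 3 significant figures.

L_N/L_P = (R_N/R_P)²(T_N/T_P)⁴ = (2.50)² × (0.930)⁴ = 4.675.
F_N/F_P = (L_N/L_P)/(d_N/d_P)² = 4.675 / (50.0)² = 0.001870.

0.00187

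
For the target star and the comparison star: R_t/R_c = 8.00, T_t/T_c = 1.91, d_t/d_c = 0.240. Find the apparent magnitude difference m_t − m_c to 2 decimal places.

-10.42

L_t/L_c = (8.00)²(1.91)⁴ = 851.8.
F_t/F_c = (L_t/L_c)/(d_t/d_c)² = 851.8/0.05760 = 1.479×10^4.
m_t − m_c = −2.5 log₁₀(1.479×10^4) = -10.42.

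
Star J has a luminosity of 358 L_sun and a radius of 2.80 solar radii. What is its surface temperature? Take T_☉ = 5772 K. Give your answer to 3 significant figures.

T/T_☉ = (L/L_☉)^(1/4) / (R/R_☉)^(1/2)
T = 5772 × (358)^(1/4) / √(2.80) = 5772 × 4.350 / 1.673 = 1.500×10^4 K.

1.50×10^4 K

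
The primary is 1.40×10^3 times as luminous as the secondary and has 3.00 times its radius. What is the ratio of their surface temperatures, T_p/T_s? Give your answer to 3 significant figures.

L ∝ R²T⁴ gives T ∝ (L/R²)^(1/4), so
T_p/T_s = (1.40×10^3 / 3.00²)^(1/4) = (155.6)^(1/4) = 3.532.

3.53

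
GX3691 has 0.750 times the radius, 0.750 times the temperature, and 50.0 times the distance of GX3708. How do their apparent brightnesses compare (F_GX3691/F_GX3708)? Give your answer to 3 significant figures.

7.12×10^-5

L_GX3691/L_GX3708 = (R_GX3691/R_GX3708)²(T_GX3691/T_GX3708)⁴ = (0.750)² × (0.750)⁴ = 0.1780.
F_GX3691/F_GX3708 = (L_GX3691/L_GX3708)/(d_GX3691/d_GX3708)² = 0.1780 / (50.0)² = 7.119×10^-5.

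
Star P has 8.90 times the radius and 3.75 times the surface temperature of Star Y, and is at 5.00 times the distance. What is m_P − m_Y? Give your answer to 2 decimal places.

-6.99

L_P/L_Y = (8.90)²(3.75)⁴ = 1.566×10^4.
F_P/F_Y = (L_P/L_Y)/(d_P/d_Y)² = 1.566×10^4/25.00 = 626.6.
m_P − m_Y = −2.5 log₁₀(626.6) = -6.99.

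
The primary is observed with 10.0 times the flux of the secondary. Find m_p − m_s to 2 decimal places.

-2.50

m_p − m_s = −2.5 log₁₀(F_p/F_s) = −2.5 log₁₀(10.0) = −2.5 × (1.000) = -2.500.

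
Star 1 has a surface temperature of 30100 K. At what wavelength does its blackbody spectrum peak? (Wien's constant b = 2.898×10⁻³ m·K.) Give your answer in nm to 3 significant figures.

λ_max = b/T = 2.898×10⁻³ / 30100 = 9.63×10^-8 m = 96.28 nm.

96.3 nm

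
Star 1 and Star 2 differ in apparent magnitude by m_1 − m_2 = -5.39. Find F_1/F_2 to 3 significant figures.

143

F_1/F_2 = 10^(−(m_1 − m_2)/2.5) = 10^(5.39/2.5) = 10^2.156 = 143.2.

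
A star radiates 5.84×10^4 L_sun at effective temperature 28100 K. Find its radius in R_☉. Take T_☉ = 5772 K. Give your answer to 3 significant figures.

R/R_☉ = √(L/L_☉) / (T/T_☉)² = √(5.84×10^4) / (4.868)²
       = 241.7 / 23.70 = 10.20.

10.2 R_☉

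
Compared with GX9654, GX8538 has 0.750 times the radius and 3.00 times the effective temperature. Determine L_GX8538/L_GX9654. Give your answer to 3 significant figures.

From the Stefan–Boltzmann law, L ∝ R²T⁴, so
L_GX8538/L_GX9654 = (R_GX8538/R_GX9654)² (T_GX8538/T_GX9654)⁴ = (0.750)² × (3.00)⁴ = 0.5625 × 81.00 = 45.56.

45.6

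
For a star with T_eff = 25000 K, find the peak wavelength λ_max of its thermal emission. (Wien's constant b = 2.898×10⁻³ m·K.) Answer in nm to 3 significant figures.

λ_max = b/T = 2.898×10⁻³ / 25000 = 1.16×10^-7 m = 115.9 nm.

116 nm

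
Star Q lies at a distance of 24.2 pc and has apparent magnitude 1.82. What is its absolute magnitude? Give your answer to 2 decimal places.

M = m − 5 log₁₀(d/10 pc) = 1.82 − 5 log₁₀(24.2/10)
  = 1.82 − 5 × 0.384 = 1.82 − 1.92 = -0.10.

-0.10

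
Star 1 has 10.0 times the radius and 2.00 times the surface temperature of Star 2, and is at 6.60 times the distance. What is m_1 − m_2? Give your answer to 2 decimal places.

L_1/L_2 = (10.0)²(2.00)⁴ = 1600.
F_1/F_2 = (L_1/L_2)/(d_1/d_2)² = 1600/43.56 = 36.73.
m_1 − m_2 = −2.5 log₁₀(36.73) = -3.91.

-3.91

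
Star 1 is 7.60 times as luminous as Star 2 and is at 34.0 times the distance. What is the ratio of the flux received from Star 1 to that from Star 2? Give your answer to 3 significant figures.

0.00657

F = L/(4πd²), so F_1/F_2 = (L_1/L_2) / (d_1/d_2)²
= 7.60 / (34.0)² = 7.60 / 1156 = 0.006574.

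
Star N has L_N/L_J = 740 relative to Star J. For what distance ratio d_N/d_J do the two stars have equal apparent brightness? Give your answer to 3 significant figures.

Equal flux requires L_N/d_N² = L_J/d_J², so d_N/d_J = √(L_N/L_J)
= √(740) = 27.20.

27.2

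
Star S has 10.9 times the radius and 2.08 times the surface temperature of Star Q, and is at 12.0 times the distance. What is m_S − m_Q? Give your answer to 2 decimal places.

L_S/L_Q = (10.9)²(2.08)⁴ = 2224.
F_S/F_Q = (L_S/L_Q)/(d_S/d_Q)² = 2224/144.0 = 15.44.
m_S − m_Q = −2.5 log₁₀(15.44) = -2.97.

-2.97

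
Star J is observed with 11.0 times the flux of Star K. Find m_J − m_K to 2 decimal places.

m_J − m_K = −2.5 log₁₀(F_J/F_K) = −2.5 log₁₀(11.0) = −2.5 × (1.041) = -2.603.

-2.60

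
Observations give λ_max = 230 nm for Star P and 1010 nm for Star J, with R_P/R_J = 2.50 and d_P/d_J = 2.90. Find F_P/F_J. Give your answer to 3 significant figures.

276

Wien's law: T_P/T_J = λ_J/λ_P = 1010/230 = 4.391.
L_P/L_J = (R_P/R_J)²(T_P/T_J)⁴ = (2.50)²(4.391)⁴ = 2324.
F_P/F_J = (L_P/L_J)/(d_P/d_J)² = 2324/(2.90)² = 276.3.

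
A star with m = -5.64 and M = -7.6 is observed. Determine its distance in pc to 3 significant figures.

24.7 pc

m − M = 5 log₁₀(d/10 pc)
-5.64 − (-7.6) = 1.96 = 5 log₁₀(d/10)
d = 10 × 10^(1.96/5) = 10 × 10^0.392 = 24.66 pc.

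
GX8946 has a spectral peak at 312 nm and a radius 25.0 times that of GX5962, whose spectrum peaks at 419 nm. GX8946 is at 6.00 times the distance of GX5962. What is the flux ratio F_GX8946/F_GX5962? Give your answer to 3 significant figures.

56.5

Wien's law: T_GX8946/T_GX5962 = λ_GX5962/λ_GX8946 = 419/312 = 1.343.
L_GX8946/L_GX5962 = (R_GX8946/R_GX5962)²(T_GX8946/T_GX5962)⁴ = (25.0)²(1.343)⁴ = 2033.
F_GX8946/F_GX5962 = (L_GX8946/L_GX5962)/(d_GX8946/d_GX5962)² = 2033/(6.00)² = 56.47.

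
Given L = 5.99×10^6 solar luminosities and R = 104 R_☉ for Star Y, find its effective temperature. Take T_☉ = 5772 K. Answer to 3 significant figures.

2.80×10^4 K

T/T_☉ = (L/L_☉)^(1/4) / (R/R_☉)^(1/2)
T = 5772 × (5.99×10^6)^(1/4) / √(104) = 5772 × 49.47 / 10.20 = 2.800×10^4 K.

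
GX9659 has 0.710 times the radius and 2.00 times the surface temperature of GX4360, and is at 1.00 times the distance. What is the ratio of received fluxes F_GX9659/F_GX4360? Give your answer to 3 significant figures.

8.07

L_GX9659/L_GX4360 = (R_GX9659/R_GX4360)²(T_GX9659/T_GX4360)⁴ = (0.710)² × (2.00)⁴ = 8.066.
F_GX9659/F_GX4360 = (L_GX9659/L_GX4360)/(d_GX9659/d_GX4360)² = 8.066 / (1.00)² = 8.066.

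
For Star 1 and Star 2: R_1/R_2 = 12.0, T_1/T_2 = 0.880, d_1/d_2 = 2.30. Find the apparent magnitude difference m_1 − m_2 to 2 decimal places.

-3.03

L_1/L_2 = (12.0)²(0.880)⁴ = 86.36.
F_1/F_2 = (L_1/L_2)/(d_1/d_2)² = 86.36/5.290 = 16.32.
m_1 − m_2 = −2.5 log₁₀(16.32) = -3.03.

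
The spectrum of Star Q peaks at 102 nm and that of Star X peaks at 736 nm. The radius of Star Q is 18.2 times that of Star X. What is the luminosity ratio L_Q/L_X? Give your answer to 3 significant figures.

8.98×10^5

Wien's law gives T ∝ 1/λ_max, so T_Q/T_X = λ_X/λ_Q = 736/102 = 7.216.
Then L ∝ R²T⁴ gives L_Q/L_X = (18.2)² × (7.216)⁴ = 331.2 × 2711 = 8.980×10^5.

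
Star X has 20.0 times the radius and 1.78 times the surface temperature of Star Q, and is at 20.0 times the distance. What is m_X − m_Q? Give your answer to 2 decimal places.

-2.50

L_X/L_Q = (20.0)²(1.78)⁴ = 4016.
F_X/F_Q = (L_X/L_Q)/(d_X/d_Q)² = 4016/400.0 = 10.04.
m_X − m_Q = −2.5 log₁₀(10.04) = -2.50.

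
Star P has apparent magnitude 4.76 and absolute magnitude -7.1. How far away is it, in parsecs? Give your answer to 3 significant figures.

2.36×10^3 pc

m − M = 5 log₁₀(d/10 pc)
4.76 − (-7.1) = 11.86 = 5 log₁₀(d/10)
d = 10 × 10^(11.86/5) = 10 × 10^2.372 = 2355 pc.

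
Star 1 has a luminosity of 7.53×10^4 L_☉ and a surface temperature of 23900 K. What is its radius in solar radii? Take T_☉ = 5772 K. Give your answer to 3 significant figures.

R/R_☉ = √(L/L_☉) / (T/T_☉)² = √(7.53×10^4) / (4.141)²
       = 274.4 / 17.15 = 16.00.

16.0 solar radii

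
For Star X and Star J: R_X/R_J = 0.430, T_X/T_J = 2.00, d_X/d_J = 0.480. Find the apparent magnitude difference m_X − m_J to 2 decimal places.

-2.77

L_X/L_J = (0.430)²(2.00)⁴ = 2.958.
F_X/F_J = (L_X/L_J)/(d_X/d_J)² = 2.958/0.2304 = 12.84.
m_X − m_J = −2.5 log₁₀(12.84) = -2.77.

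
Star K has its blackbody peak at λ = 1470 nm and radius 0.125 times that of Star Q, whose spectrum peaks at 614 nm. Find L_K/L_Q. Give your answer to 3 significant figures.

4.76×10^-4

Wien's law gives T ∝ 1/λ_max, so T_K/T_Q = λ_Q/λ_K = 614/1470 = 0.4177.
Then L ∝ R²T⁴ gives L_K/L_Q = (0.125)² × (0.4177)⁴ = 0.01562 × 0.03044 = 4.756×10^-4.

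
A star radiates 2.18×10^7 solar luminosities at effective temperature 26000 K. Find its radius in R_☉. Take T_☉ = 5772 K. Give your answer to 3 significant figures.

R/R_☉ = √(L/L_☉) / (T/T_☉)² = √(2.18×10^7) / (4.505)²
       = 4669 / 20.29 = 230.1.

230 R_☉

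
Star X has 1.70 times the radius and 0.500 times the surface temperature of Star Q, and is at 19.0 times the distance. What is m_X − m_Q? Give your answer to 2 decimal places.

L_X/L_Q = (1.70)²(0.500)⁴ = 0.1806.
F_X/F_Q = (L_X/L_Q)/(d_X/d_Q)² = 0.1806/361.0 = 5.003×10^-4.
m_X − m_Q = −2.5 log₁₀(5.003×10^-4) = 8.25.

8.25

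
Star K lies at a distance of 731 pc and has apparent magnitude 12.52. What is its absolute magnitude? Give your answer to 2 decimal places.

M = m − 5 log₁₀(d/10 pc) = 12.52 − 5 log₁₀(731/10)
  = 12.52 − 5 × 1.864 = 12.52 − 9.32 = 3.20.

3.20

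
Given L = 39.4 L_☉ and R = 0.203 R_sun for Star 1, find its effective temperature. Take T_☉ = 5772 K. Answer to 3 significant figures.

3.21×10^4 K

T/T_☉ = (L/L_☉)^(1/4) / (R/R_☉)^(1/2)
T = 5772 × (39.4)^(1/4) / √(0.203) = 5772 × 2.505 / 0.4506 = 3.210×10^4 K.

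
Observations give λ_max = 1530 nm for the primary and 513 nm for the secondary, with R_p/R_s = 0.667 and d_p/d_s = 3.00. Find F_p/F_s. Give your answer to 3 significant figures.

Wien's law: T_p/T_s = λ_s/λ_p = 513/1530 = 0.3353.
L_p/L_s = (R_p/R_s)²(T_p/T_s)⁴ = (0.667)²(0.3353)⁴ = 0.005623.
F_p/F_s = (L_p/L_s)/(d_p/d_s)² = 0.005623/(3.00)² = 6.248×10^-4.

6.25×10^-4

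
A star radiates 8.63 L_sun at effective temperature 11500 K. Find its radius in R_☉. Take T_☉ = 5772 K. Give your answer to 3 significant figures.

R/R_☉ = √(L/L_☉) / (T/T_☉)² = √(8.63) / (1.992)²
       = 2.938 / 3.970 = 0.7401.

0.740 R_☉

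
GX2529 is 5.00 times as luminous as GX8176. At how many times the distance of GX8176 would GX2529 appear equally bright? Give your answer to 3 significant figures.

Equal flux requires L_GX2529/d_GX2529² = L_GX8176/d_GX8176², so d_GX2529/d_GX8176 = √(L_GX2529/L_GX8176)
= √(5.00) = 2.236.

2.24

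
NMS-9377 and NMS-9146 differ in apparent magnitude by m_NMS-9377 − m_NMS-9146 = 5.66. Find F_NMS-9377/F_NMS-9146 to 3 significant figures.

F_NMS-9377/F_NMS-9146 = 10^(−(m_NMS-9377 − m_NMS-9146)/2.5) = 10^(-5.66/2.5) = 10^-2.264 = 0.005445.

0.00545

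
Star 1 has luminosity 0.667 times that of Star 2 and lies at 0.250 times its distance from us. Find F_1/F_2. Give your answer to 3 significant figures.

F = L/(4πd²), so F_1/F_2 = (L_1/L_2) / (d_1/d_2)²
= 0.667 / (0.250)² = 0.667 / 0.06250 = 10.67.

10.7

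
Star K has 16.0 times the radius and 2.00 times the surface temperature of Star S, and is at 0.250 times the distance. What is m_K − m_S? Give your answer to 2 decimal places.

L_K/L_S = (16.0)²(2.00)⁴ = 4096.
F_K/F_S = (L_K/L_S)/(d_K/d_S)² = 4096/0.06250 = 6.554×10^4.
m_K − m_S = −2.5 log₁₀(6.554×10^4) = -12.04.

-12.04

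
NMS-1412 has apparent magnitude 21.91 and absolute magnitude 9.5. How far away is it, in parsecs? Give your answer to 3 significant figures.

3.03×10^3 pc

m − M = 5 log₁₀(d/10 pc)
21.91 − (9.5) = 12.41 = 5 log₁₀(d/10)
d = 10 × 10^(12.41/5) = 10 × 10^2.482 = 3034 pc.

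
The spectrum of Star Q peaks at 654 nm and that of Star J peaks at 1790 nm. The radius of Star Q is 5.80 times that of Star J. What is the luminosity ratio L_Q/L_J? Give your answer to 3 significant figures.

1.89×10^3

Wien's law gives T ∝ 1/λ_max, so T_Q/T_J = λ_J/λ_Q = 1790/654 = 2.737.
Then L ∝ R²T⁴ gives L_Q/L_J = (5.80)² × (2.737)⁴ = 33.64 × 56.12 = 1888.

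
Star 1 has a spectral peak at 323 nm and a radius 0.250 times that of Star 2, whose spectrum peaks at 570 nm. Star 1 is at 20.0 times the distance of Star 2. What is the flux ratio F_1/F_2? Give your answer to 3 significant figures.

0.00152

Wien's law: T_1/T_2 = λ_2/λ_1 = 570/323 = 1.765.
L_1/L_2 = (R_1/R_2)²(T_1/T_2)⁴ = (0.250)²(1.765)⁴ = 0.6061.
F_1/F_2 = (L_1/L_2)/(d_1/d_2)² = 0.6061/(20.0)² = 0.001515.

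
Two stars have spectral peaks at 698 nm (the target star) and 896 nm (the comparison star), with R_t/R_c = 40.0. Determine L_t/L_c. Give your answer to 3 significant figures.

4.34×10^3

Wien's law gives T ∝ 1/λ_max, so T_t/T_c = λ_c/λ_t = 896/698 = 1.284.
Then L ∝ R²T⁴ gives L_t/L_c = (40.0)² × (1.284)⁴ = 1600 × 2.715 = 4344.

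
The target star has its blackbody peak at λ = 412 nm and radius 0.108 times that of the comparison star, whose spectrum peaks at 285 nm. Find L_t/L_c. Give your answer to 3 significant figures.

Wien's law gives T ∝ 1/λ_max, so T_t/T_c = λ_c/λ_t = 285/412 = 0.6917.
Then L ∝ R²T⁴ gives L_t/L_c = (0.108)² × (0.6917)⁴ = 0.01166 × 0.2290 = 0.002671.

0.00267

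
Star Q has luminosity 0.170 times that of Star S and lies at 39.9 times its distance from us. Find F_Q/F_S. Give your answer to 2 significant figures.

1.1×10^-4

F = L/(4πd²), so F_Q/F_S = (L_Q/L_S) / (d_Q/d_S)²
= 0.170 / (39.9)² = 0.170 / 1592 = 1.068×10^-4.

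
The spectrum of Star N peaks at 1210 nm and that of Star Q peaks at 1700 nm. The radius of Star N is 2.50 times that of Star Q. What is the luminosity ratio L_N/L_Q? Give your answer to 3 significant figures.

Wien's law gives T ∝ 1/λ_max, so T_N/T_Q = λ_Q/λ_N = 1700/1210 = 1.405.
Then L ∝ R²T⁴ gives L_N/L_Q = (2.50)² × (1.405)⁴ = 6.250 × 3.896 = 24.35.

24.4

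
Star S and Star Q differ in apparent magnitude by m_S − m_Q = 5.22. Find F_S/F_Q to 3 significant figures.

0.00817

F_S/F_Q = 10^(−(m_S − m_Q)/2.5) = 10^(-5.22/2.5) = 10^-2.088 = 0.008166.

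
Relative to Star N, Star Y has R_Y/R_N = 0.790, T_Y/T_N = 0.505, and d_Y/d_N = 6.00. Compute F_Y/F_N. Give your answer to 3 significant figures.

0.00113

L_Y/L_N = (R_Y/R_N)²(T_Y/T_N)⁴ = (0.790)² × (0.505)⁴ = 0.04059.
F_Y/F_N = (L_Y/L_N)/(d_Y/d_N)² = 0.04059 / (6.00)² = 0.001128.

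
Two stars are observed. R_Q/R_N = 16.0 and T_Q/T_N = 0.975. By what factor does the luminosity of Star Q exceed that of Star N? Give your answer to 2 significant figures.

From the Stefan–Boltzmann law, L ∝ R²T⁴, so
L_Q/L_N = (R_Q/R_N)² (T_Q/T_N)⁴ = (16.0)² × (0.975)⁴ = 256.0 × 0.9037 = 231.3.

2.3×10^2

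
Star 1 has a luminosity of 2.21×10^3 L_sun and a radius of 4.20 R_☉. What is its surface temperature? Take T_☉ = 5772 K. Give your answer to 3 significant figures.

T/T_☉ = (L/L_☉)^(1/4) / (R/R_☉)^(1/2)
T = 5772 × (2.21×10^3)^(1/4) / √(4.20) = 5772 × 6.856 / 2.049 = 1.931×10^4 K.

1.93×10^4 K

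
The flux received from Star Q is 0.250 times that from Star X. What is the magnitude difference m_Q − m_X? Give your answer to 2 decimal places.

1.51

m_Q − m_X = −2.5 log₁₀(F_Q/F_X) = −2.5 log₁₀(0.250) = −2.5 × (-0.602) = 1.505.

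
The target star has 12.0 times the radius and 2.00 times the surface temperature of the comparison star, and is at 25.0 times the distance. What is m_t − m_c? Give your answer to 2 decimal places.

-1.42

L_t/L_c = (12.0)²(2.00)⁴ = 2304.
F_t/F_c = (L_t/L_c)/(d_t/d_c)² = 2304/625.0 = 3.686.
m_t − m_c = −2.5 log₁₀(3.686) = -1.42.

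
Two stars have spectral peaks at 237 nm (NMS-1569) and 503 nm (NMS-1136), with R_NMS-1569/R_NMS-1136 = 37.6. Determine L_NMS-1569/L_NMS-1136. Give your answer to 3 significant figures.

2.87×10^4

Wien's law gives T ∝ 1/λ_max, so T_NMS-1569/T_NMS-1136 = λ_NMS-1136/λ_NMS-1569 = 503/237 = 2.122.
Then L ∝ R²T⁴ gives L_NMS-1569/L_NMS-1136 = (37.6)² × (2.122)⁴ = 1414 × 20.29 = 2.868×10^4.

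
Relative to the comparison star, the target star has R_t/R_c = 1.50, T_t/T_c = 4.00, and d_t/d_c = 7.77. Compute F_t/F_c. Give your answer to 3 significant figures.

9.54

L_t/L_c = (R_t/R_c)²(T_t/T_c)⁴ = (1.50)² × (4.00)⁴ = 576.0.
F_t/F_c = (L_t/L_c)/(d_t/d_c)² = 576.0 / (7.77)² = 9.541.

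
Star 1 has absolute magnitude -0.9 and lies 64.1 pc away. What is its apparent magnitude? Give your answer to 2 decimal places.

3.13

m = M + 5 log₁₀(d/10 pc) = -0.9 + 5 log₁₀(64.1/10)
  = -0.9 + 5 × 0.807 = -0.9 + 4.03 = 3.13.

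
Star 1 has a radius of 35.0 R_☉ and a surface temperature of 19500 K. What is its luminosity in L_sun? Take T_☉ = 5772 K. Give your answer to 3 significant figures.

L/L_☉ = (R/R_☉)² (T/T_☉)⁴ = (35.0)² × (19500/5772)⁴
       = 1225 × (3.378)⁴ = 1225 × 130.3 = 1.596×10^5.

1.60×10^5 L_sun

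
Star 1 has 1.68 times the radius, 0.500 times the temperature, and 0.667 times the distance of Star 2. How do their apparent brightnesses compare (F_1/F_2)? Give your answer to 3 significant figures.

L_1/L_2 = (R_1/R_2)²(T_1/T_2)⁴ = (1.68)² × (0.500)⁴ = 0.1764.
F_1/F_2 = (L_1/L_2)/(d_1/d_2)² = 0.1764 / (0.667)² = 0.3965.

0.397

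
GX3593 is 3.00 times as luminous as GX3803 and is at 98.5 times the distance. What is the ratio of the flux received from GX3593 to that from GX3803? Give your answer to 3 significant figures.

F = L/(4πd²), so F_GX3593/F_GX3803 = (L_GX3593/L_GX3803) / (d_GX3593/d_GX3803)²
= 3.00 / (98.5)² = 3.00 / 9702 = 3.092×10^-4.

3.09×10^-4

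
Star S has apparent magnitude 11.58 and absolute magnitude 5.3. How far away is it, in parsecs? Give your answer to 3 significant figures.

180 pc

m − M = 5 log₁₀(d/10 pc)
11.58 − (5.3) = 6.28 = 5 log₁₀(d/10)
d = 10 × 10^(6.28/5) = 10 × 10^1.256 = 180.3 pc.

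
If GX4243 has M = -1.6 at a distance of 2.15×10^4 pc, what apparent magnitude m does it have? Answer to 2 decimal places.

m = M + 5 log₁₀(d/10 pc) = -1.6 + 5 log₁₀(2.15×10^4/10)
  = -1.6 + 5 × 3.332 = -1.6 + 16.66 = 15.06.

15.06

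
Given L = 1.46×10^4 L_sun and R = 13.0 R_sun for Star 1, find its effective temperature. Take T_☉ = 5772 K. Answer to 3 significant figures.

1.76×10^4 K

T/T_☉ = (L/L_☉)^(1/4) / (R/R_☉)^(1/2)
T = 5772 × (1.46×10^4)^(1/4) / √(13.0) = 5772 × 10.99 / 3.606 = 1.760×10^4 K.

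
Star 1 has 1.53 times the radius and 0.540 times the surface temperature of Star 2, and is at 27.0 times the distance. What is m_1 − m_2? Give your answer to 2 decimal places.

L_1/L_2 = (1.53)²(0.540)⁴ = 0.1990.
F_1/F_2 = (L_1/L_2)/(d_1/d_2)² = 0.1990/729.0 = 2.730×10^-4.
m_1 − m_2 = −2.5 log₁₀(2.730×10^-4) = 8.91.

8.91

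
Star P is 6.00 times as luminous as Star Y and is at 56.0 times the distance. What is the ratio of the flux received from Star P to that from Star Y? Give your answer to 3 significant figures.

F = L/(4πd²), so F_P/F_Y = (L_P/L_Y) / (d_P/d_Y)²
= 6.00 / (56.0)² = 6.00 / 3136 = 0.001913.

0.00191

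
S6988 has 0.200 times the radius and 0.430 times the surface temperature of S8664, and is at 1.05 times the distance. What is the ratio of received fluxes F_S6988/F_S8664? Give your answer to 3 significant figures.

0.00124

L_S6988/L_S8664 = (R_S6988/R_S8664)²(T_S6988/T_S8664)⁴ = (0.200)² × (0.430)⁴ = 0.001368.
F_S6988/F_S8664 = (L_S6988/L_S8664)/(d_S6988/d_S8664)² = 0.001368 / (1.05)² = 0.001240.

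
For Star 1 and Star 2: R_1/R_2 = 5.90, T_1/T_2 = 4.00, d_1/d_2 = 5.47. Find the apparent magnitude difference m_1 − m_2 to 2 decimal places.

-6.18

L_1/L_2 = (5.90)²(4.00)⁴ = 8911.
F_1/F_2 = (L_1/L_2)/(d_1/d_2)² = 8911/29.92 = 297.8.
m_1 − m_2 = −2.5 log₁₀(297.8) = -6.18.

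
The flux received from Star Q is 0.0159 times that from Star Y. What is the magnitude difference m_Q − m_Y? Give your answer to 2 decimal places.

4.50

m_Q − m_Y = −2.5 log₁₀(F_Q/F_Y) = −2.5 log₁₀(0.0159) = −2.5 × (-1.799) = 4.497.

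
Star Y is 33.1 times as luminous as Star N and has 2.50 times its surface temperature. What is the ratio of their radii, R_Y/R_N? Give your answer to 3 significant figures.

L ∝ R²T⁴ gives R ∝ √L / T², so
R_Y/R_N = √(33.1) / (2.50)² = 5.753 / 6.250 = 0.9205.

0.921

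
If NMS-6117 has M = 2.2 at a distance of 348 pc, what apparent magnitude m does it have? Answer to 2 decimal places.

9.91

m = M + 5 log₁₀(d/10 pc) = 2.2 + 5 log₁₀(348/10)
  = 2.2 + 5 × 1.542 = 2.2 + 7.71 = 9.91.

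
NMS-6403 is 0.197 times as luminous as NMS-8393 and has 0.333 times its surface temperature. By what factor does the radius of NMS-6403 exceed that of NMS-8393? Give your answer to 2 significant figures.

L ∝ R²T⁴ gives R ∝ √L / T², so
R_NMS-6403/R_NMS-8393 = √(0.197) / (0.333)² = 0.4438 / 0.1109 = 4.003.

4.0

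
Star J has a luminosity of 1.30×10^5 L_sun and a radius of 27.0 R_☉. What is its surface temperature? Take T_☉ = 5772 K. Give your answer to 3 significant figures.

T/T_☉ = (L/L_☉)^(1/4) / (R/R_☉)^(1/2)
T = 5772 × (1.30×10^5)^(1/4) / √(27.0) = 5772 × 18.99 / 5.196 = 2.109×10^4 K.

2.11×10^4 K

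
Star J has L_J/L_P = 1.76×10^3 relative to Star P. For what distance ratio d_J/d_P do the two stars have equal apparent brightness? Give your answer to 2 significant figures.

42

Equal flux requires L_J/d_J² = L_P/d_P², so d_J/d_P = √(L_J/L_P)
= √(1.76×10^3) = 41.95.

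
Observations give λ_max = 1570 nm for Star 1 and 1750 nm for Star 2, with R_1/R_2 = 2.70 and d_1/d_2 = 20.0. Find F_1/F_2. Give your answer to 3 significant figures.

0.0281

Wien's law: T_1/T_2 = λ_2/λ_1 = 1750/1570 = 1.115.
L_1/L_2 = (R_1/R_2)²(T_1/T_2)⁴ = (2.70)²(1.115)⁴ = 11.25.
F_1/F_2 = (L_1/L_2)/(d_1/d_2)² = 11.25/(20.0)² = 0.02813.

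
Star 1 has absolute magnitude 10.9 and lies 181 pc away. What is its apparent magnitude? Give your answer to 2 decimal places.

m = M + 5 log₁₀(d/10 pc) = 10.9 + 5 log₁₀(181/10)
  = 10.9 + 5 × 1.258 = 10.9 + 6.29 = 17.19.

17.19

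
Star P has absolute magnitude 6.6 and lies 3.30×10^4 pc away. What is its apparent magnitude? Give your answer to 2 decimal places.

m = M + 5 log₁₀(d/10 pc) = 6.6 + 5 log₁₀(3.30×10^4/10)
  = 6.6 + 5 × 3.519 = 6.6 + 17.59 = 24.19.

24.19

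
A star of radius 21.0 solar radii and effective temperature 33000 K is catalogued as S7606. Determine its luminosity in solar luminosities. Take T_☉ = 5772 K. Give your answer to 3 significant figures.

L/L_☉ = (R/R_☉)² (T/T_☉)⁴ = (21.0)² × (33000/5772)⁴
       = 441.0 × (5.717)⁴ = 441.0 × 1068 = 4.712×10^5.

4.71×10^5 solar luminosities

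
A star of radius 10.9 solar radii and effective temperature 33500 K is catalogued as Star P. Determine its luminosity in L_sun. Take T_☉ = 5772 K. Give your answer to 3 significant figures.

1.35×10^5 L_sun

L/L_☉ = (R/R_☉)² (T/T_☉)⁴ = (10.9)² × (33500/5772)⁴
       = 118.8 × (5.804)⁴ = 118.8 × 1135 = 1.348×10^5.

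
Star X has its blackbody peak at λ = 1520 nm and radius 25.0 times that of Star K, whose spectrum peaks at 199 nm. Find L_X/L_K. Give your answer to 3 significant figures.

0.184

Wien's law gives T ∝ 1/λ_max, so T_X/T_K = λ_K/λ_X = 199/1520 = 0.1309.
Then L ∝ R²T⁴ gives L_X/L_K = (25.0)² × (0.1309)⁴ = 625.0 × 2.938×10^-4 = 0.1836.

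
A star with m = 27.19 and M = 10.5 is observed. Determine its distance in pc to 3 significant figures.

2.18×10^4 pc

m − M = 5 log₁₀(d/10 pc)
27.19 − (10.5) = 16.69 = 5 log₁₀(d/10)
d = 10 × 10^(16.69/5) = 10 × 10^3.338 = 2.178×10^4 pc.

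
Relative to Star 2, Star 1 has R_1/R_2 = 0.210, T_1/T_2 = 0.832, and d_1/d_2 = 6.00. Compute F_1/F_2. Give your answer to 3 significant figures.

5.87×10^-4

L_1/L_2 = (R_1/R_2)²(T_1/T_2)⁴ = (0.210)² × (0.832)⁴ = 0.02113.
F_1/F_2 = (L_1/L_2)/(d_1/d_2)² = 0.02113 / (6.00)² = 5.870×10^-4.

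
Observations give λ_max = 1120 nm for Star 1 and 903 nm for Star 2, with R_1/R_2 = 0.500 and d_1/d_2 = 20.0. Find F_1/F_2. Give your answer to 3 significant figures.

2.64×10^-4

Wien's law: T_1/T_2 = λ_2/λ_1 = 903/1120 = 0.8063.
L_1/L_2 = (R_1/R_2)²(T_1/T_2)⁴ = (0.500)²(0.8063)⁴ = 0.1056.
F_1/F_2 = (L_1/L_2)/(d_1/d_2)² = 0.1056/(20.0)² = 2.641×10^-4.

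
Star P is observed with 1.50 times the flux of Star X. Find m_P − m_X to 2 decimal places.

m_P − m_X = −2.5 log₁₀(F_P/F_X) = −2.5 log₁₀(1.50) = −2.5 × (0.176) = -0.440.

-0.44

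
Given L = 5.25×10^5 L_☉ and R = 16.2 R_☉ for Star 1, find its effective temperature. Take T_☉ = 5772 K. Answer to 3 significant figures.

T/T_☉ = (L/L_☉)^(1/4) / (R/R_☉)^(1/2)
T = 5772 × (5.25×10^5)^(1/4) / √(16.2) = 5772 × 26.92 / 4.025 = 3.860×10^4 K.

3.86×10^4 K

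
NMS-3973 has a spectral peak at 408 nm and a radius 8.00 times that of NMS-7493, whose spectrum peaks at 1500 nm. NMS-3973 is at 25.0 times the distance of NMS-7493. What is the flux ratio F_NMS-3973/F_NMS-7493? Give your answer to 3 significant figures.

18.7

Wien's law: T_NMS-3973/T_NMS-7493 = λ_NMS-7493/λ_NMS-3973 = 1500/408 = 3.676.
L_NMS-3973/L_NMS-7493 = (R_NMS-3973/R_NMS-7493)²(T_NMS-3973/T_NMS-7493)⁴ = (8.00)²(3.676)⁴ = 1.169×10^4.
F_NMS-3973/F_NMS-7493 = (L_NMS-3973/L_NMS-7493)/(d_NMS-3973/d_NMS-7493)² = 1.169×10^4/(25.0)² = 18.71.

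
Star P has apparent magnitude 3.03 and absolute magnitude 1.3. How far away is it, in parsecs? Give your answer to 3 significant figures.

m − M = 5 log₁₀(d/10 pc)
3.03 − (1.3) = 1.73 = 5 log₁₀(d/10)
d = 10 × 10^(1.73/5) = 10 × 10^0.346 = 22.18 pc.

22.2 pc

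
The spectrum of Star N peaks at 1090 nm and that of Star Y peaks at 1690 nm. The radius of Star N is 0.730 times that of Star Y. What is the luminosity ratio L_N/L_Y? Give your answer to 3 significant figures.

Wien's law gives T ∝ 1/λ_max, so T_N/T_Y = λ_Y/λ_N = 1690/1090 = 1.550.
Then L ∝ R²T⁴ gives L_N/L_Y = (0.730)² × (1.550)⁴ = 0.5329 × 5.779 = 3.080.

3.08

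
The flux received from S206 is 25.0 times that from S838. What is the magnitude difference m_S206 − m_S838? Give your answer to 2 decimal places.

m_S206 − m_S838 = −2.5 log₁₀(F_S206/F_S838) = −2.5 log₁₀(25.0) = −2.5 × (1.398) = -3.495.

-3.49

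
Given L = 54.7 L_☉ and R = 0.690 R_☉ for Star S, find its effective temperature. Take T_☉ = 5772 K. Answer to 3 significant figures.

T/T_☉ = (L/L_☉)^(1/4) / (R/R_☉)^(1/2)
T = 5772 × (54.7)^(1/4) / √(0.690) = 5772 × 2.720 / 0.8307 = 1.890×10^4 K.

1.89×10^4 K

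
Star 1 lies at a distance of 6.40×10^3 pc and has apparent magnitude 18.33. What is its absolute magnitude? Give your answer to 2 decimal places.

M = m − 5 log₁₀(d/10 pc) = 18.33 − 5 log₁₀(6.40×10^3/10)
  = 18.33 − 5 × 2.806 = 18.33 − 14.03 = 4.30.

4.30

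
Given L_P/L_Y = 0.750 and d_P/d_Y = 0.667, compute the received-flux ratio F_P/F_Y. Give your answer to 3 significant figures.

1.69

F = L/(4πd²), so F_P/F_Y = (L_P/L_Y) / (d_P/d_Y)²
= 0.750 / (0.667)² = 0.750 / 0.4449 = 1.686.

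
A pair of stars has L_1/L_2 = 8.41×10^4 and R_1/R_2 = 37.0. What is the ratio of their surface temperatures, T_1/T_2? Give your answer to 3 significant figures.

L ∝ R²T⁴ gives T ∝ (L/R²)^(1/4), so
T_1/T_2 = (8.41×10^4 / 37.0²)^(1/4) = (61.43)^(1/4) = 2.800.

2.80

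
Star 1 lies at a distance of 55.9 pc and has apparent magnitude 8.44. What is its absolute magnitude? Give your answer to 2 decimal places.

4.70

M = m − 5 log₁₀(d/10 pc) = 8.44 − 5 log₁₀(55.9/10)
  = 8.44 − 5 × 0.747 = 8.44 − 3.74 = 4.70.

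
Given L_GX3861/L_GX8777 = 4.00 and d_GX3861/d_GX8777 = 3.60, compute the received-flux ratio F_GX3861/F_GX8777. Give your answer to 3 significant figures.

0.309

F = L/(4πd²), so F_GX3861/F_GX8777 = (L_GX3861/L_GX8777) / (d_GX3861/d_GX8777)²
= 4.00 / (3.60)² = 4.00 / 12.96 = 0.3086.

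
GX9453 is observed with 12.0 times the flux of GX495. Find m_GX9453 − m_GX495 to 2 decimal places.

-2.70

m_GX9453 − m_GX495 = −2.5 log₁₀(F_GX9453/F_GX495) = −2.5 log₁₀(12.0) = −2.5 × (1.079) = -2.698.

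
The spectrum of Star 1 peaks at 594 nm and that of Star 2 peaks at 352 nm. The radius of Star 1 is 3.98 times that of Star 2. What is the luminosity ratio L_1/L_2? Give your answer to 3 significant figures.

Wien's law gives T ∝ 1/λ_max, so T_1/T_2 = λ_2/λ_1 = 352/594 = 0.5926.
Then L ∝ R²T⁴ gives L_1/L_2 = (3.98)² × (0.5926)⁴ = 15.84 × 0.1233 = 1.953.

1.95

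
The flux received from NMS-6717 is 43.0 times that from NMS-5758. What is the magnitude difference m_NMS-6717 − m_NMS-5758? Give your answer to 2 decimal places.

m_NMS-6717 − m_NMS-5758 = −2.5 log₁₀(F_NMS-6717/F_NMS-5758) = −2.5 log₁₀(43.0) = −2.5 × (1.633) = -4.084.

-4.08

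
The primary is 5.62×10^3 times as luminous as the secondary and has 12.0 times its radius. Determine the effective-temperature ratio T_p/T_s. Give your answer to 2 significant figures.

2.5

L ∝ R²T⁴ gives T ∝ (L/R²)^(1/4), so
T_p/T_s = (5.62×10^3 / 12.0²)^(1/4) = (39.03)^(1/4) = 2.499.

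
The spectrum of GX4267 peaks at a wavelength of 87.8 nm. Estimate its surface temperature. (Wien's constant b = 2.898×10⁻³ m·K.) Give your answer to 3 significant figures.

3.30×10^4 K

T = b/λ_max = 2.898×10⁻³ / (87.8×10⁻⁹) = 3.301×10^4 K.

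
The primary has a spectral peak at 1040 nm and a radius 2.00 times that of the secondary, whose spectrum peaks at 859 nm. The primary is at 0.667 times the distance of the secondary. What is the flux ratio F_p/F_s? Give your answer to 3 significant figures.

4.18

Wien's law: T_p/T_s = λ_s/λ_p = 859/1040 = 0.8260.
L_p/L_s = (R_p/R_s)²(T_p/T_s)⁴ = (2.00)²(0.8260)⁴ = 1.862.
F_p/F_s = (L_p/L_s)/(d_p/d_s)² = 1.862/(0.667)² = 4.185.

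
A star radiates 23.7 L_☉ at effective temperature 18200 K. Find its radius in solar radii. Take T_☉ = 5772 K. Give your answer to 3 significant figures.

R/R_☉ = √(L/L_☉) / (T/T_☉)² = √(23.7) / (3.153)²
       = 4.868 / 9.942 = 0.4896.

0.490 solar radii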